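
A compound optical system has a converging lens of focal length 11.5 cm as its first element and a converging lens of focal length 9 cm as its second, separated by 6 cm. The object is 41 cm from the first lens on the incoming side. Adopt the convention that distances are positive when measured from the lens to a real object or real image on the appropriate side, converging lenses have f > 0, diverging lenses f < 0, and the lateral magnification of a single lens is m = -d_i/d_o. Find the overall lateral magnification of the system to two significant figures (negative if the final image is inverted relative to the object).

-0.18

First lens: d_i1 = 1/(1/11.5 - 1/41) = 15.983 cm.
m_1 = -(15.983)/41 = -0.3898.
Since 15.983 cm > 6 cm, the first image lies past the second lens and serves as a virtual object: d_o2 = L - d_i1 = -9.983 cm.
Second lens: d_i2 = 1/(1/9 - 1/(-9.983)) = 4.733 cm.
m_2 = -(4.733)/(-9.983) = 0.4741.
The system's lateral magnification is m_1 m_2 = (-0.3898)(0.4741) = -0.1848.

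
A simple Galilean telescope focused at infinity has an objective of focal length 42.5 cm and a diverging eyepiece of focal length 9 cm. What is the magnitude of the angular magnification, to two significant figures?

|M| = f_obj/|f_eye| = 42.5/9 = 4.722.

4.7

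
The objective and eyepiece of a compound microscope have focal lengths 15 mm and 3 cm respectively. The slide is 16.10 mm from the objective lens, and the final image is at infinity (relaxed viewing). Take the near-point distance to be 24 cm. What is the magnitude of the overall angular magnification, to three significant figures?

109

Convert to cm: f_obj = 15 mm = 1.5 cm; d_o = 16.10 mm = 1.61 cm.
Objective: 1/d_i = 1/f_obj - 1/d_o = 1/1.5 - 1/1.61 = 0.04555 cm^-1, so d_i = 21.955 cm.
m_obj = -d_i/d_o = -21.955/1.61 = -13.636.
Eyepiece angular magnification (image at infinity): M_eye = D/f_e = 24/3 = 8.000.
Overall M = m_obj x M_eye = (-13.636)(8.000) = -109.09.
|M| = 109.09.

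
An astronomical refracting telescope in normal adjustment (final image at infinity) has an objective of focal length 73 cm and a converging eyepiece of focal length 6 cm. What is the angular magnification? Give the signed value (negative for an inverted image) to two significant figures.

-12

M = -f_obj/f_eye = -73/(6) = -12.167.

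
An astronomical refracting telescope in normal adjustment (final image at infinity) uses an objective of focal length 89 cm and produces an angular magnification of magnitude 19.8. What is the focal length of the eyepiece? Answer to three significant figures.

4.49 cm

|M| = f_obj/f_eye, so f_eye = f_obj/|M| = 89/19.8 = 4.495 cm.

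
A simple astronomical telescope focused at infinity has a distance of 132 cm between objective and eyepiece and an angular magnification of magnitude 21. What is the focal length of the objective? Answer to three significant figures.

In normal adjustment the tube length equals f_obj + f_eye and |M| = f_obj/f_eye.
So f_obj = 21 f_eye and 21 f_eye + f_eye = 132 cm, giving f_eye = 132/22 = 6.000 cm and f_obj = 126.000 cm.

126 cm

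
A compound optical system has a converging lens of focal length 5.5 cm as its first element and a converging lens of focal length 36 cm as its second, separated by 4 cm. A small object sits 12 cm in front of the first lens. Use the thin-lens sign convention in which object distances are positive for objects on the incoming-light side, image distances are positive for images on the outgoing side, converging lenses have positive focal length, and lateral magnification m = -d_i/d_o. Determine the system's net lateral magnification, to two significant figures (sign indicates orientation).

First lens: d_i1 = 1/(1/5.5 - 1/12) = 10.154 cm.
m_1 = -(10.154)/12 = -0.8462.
This image would form 10.154 cm past lens 1, i.e. 6.154 cm beyond lens 2, so it is a virtual object for lens 2: d_o2 = 4 - 10.154 = -6.154 cm.
Second lens: d_i2 = 1/(1/36 - 1/(-6.154)) = 5.255 cm.
m_2 = -(5.255)/(-6.154) = 0.8540.
The system's lateral magnification is m_1 m_2 = (-0.8462)(0.8540) = -0.7226.

-0.72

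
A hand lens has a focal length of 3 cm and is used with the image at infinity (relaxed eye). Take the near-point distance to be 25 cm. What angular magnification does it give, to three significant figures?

M = D/f = 25/3 = 8.333.

8.33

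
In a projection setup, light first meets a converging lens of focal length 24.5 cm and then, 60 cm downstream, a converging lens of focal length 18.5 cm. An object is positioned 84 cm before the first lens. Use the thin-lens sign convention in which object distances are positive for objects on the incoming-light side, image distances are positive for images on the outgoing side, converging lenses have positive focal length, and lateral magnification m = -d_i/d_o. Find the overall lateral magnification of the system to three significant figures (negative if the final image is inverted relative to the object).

Lens 1: 1/d_i1 = 1/f_1 - 1/d_o1 = 1/24.5 - 1/84 = 0.02891 cm^-1, so d_i1 = 34.588 cm.
m_1 = -(34.588)/84 = -0.4118.
Object distance for lens 2: d_o2 = 60 - 34.588 = 25.412 cm.
Lens 2: 1/d_i2 = 1/f_2 - 1/d_o2 = 1/18.5 - 1/(25.412) = 0.01470 cm^-1, so d_i2 = 68.017 cm.
m_2 = -(68.017)/(25.412) = -2.6766.
The system's lateral magnification is m_1 m_2 = (-0.4118)(-2.6766) = 1.1021.

1.10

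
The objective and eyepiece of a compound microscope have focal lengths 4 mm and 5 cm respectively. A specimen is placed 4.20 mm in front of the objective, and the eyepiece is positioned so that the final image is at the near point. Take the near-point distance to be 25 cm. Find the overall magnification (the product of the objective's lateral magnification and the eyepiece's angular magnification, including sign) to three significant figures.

-120

Convert to cm: f_obj = 4 mm = 0.4 cm; d_o = 4.20 mm = 0.42 cm.
Objective: 1/d_i = 1/f_obj - 1/d_o = 1/0.4 - 1/0.42 = 0.11905 cm^-1, so d_i = 8.400 cm.
m_obj = -d_i/d_o = -8.400/0.42 = -20.000.
Eyepiece angular magnification (image at near point): M_eye = 1 + D/f_e = 1 + 25/5 = 6.000.
Overall M = m_obj x M_eye = (-20.000)(6.000) = -120.00.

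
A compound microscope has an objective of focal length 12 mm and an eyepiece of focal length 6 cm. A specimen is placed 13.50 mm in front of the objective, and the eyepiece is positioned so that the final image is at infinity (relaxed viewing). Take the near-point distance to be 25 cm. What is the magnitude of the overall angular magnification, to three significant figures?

33.3

Convert to cm: f_obj = 12 mm = 1.2 cm; d_o = 13.50 mm = 1.35 cm.
Objective: 1/d_i = 1/f_obj - 1/d_o = 1/1.2 - 1/1.35 = 0.09259 cm^-1, so d_i = 10.800 cm.
m_obj = -d_i/d_o = -10.800/1.35 = -8.000.
Eyepiece angular magnification (image at infinity): M_eye = D/f_e = 25/6 = 4.167.
Overall M = m_obj x M_eye = (-8.000)(4.167) = -33.33.
|M| = 33.33.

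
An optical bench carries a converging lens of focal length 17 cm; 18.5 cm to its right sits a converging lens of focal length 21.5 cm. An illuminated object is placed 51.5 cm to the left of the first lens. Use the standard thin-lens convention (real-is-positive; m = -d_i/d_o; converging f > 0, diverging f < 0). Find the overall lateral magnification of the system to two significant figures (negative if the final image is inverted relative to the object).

-0.37

First lens: d_i1 = 1/(1/17 - 1/51.5) = 25.377 cm.
m_1 = -(25.377)/51.5 = -0.4928.
Since 25.377 cm > 18.5 cm, the first image lies past the second lens and serves as a virtual object: d_o2 = L - d_i1 = -6.877 cm.
Second lens: d_i2 = 1/(1/21.5 - 1/(-6.877)) = 5.210 cm.
m_2 = -(5.210)/(-6.877) = 0.7577.
The system's lateral magnification is m_1 m_2 = (-0.4928)(0.7577) = -0.3733.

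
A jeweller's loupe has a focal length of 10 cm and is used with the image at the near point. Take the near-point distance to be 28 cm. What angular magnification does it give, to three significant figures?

M = 1 + D/f = 1 + 28/10 = 3.800.

3.80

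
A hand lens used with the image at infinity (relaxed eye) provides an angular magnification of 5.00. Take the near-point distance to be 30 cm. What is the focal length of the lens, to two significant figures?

For the image at infinity, M = D/f.
f = D/M = 30/5.0 = 6.000 cm.

6.0 cm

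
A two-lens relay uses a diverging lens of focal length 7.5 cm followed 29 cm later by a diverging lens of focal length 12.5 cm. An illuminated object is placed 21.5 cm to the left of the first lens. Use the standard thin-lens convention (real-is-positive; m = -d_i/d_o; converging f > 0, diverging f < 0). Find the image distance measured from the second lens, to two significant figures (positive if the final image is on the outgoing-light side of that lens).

Lens 1: 1/d_i1 = 1/f_1 - 1/d_o1 = 1/(-7.5) - 1/21.5 = -0.17984 cm^-1, so d_i1 = -5.560 cm.
The intermediate image is virtual, 5.560 cm to the left of lens 1, so d_o2 = L - d_i1 = 29 - (-5.560) = 34.560 cm.
Lens 2: 1/d_i2 = 1/f_2 - 1/d_o2 = 1/(-12.5) - 1/(34.560) = -0.10893 cm^-1, so d_i2 = -9.180 cm.

-9.2 cm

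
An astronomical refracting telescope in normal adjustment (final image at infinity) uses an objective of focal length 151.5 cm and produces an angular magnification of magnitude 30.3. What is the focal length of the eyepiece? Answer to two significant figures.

|M| = f_obj/f_eye, so f_eye = f_obj/|M| = 151.5/30.3 = 5.000 cm.

5.0 cm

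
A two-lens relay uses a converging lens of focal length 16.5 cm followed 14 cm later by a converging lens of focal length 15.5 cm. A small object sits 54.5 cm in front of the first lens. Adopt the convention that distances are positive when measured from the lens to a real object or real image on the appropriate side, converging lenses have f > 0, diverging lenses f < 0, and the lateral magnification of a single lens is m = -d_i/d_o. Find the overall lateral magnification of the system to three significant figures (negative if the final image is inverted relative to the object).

-0.267

Lens 1: 1/d_i1 = 1/f_1 - 1/d_o1 = 1/16.5 - 1/54.5 = 0.04226 cm^-1, so d_i1 = 23.664 cm.
m_1 = -(23.664)/54.5 = -0.4342.
Since 23.664 cm > 14 cm, the first image lies past the second lens and serves as a virtual object: d_o2 = L - d_i1 = -9.664 cm.
Lens 2: 1/d_i2 = 1/f_2 - 1/d_o2 = 1/15.5 - 1/(-9.664) = 0.16799 cm^-1, so d_i2 = 5.953 cm.
m_2 = -(5.953)/(-9.664) = 0.6159.
The system's lateral magnification is m_1 m_2 = (-0.4342)(0.6159) = -0.2675.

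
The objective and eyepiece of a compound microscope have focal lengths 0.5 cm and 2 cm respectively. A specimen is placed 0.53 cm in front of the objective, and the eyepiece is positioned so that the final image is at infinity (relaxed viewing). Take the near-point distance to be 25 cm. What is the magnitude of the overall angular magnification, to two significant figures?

210

Objective: 1/d_i = 1/f_obj - 1/d_o = 1/0.5 - 1/0.53 = 0.11321 cm^-1, so d_i = 8.833 cm.
m_obj = -d_i/d_o = -8.833/0.53 = -16.667.
Eyepiece angular magnification (image at infinity): M_eye = D/f_e = 25/2 = 12.500.
Overall M = m_obj x M_eye = (-16.667)(12.500) = -208.33.
|M| = 208.33.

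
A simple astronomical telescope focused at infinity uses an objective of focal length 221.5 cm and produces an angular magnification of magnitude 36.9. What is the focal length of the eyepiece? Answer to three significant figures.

|M| = f_obj/f_eye, so f_eye = f_obj/|M| = 221.5/36.9 = 6.003 cm.

6.00 cm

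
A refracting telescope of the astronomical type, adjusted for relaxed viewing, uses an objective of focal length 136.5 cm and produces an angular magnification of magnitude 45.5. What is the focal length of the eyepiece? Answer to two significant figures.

3.0 cm

|M| = f_obj/f_eye, so f_eye = f_obj/|M| = 136.5/45.5 = 3.000 cm.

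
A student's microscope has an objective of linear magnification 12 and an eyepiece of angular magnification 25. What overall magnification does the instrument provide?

The overall magnification of a compound microscope is the product of the objective and eyepiece magnifications:
M = M_obj x M_eye = 12 x 25 = 300.

300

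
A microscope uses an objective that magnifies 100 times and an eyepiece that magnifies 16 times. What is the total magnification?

1600

The overall magnification of a compound microscope is the product of the objective and eyepiece magnifications:
M = M_obj x M_eye = 100 x 16 = 1600.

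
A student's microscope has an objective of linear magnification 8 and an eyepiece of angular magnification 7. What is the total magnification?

The overall magnification of a compound microscope is the product of the objective and eyepiece magnifications:
M = M_obj x M_eye = 8 x 7 = 56.

56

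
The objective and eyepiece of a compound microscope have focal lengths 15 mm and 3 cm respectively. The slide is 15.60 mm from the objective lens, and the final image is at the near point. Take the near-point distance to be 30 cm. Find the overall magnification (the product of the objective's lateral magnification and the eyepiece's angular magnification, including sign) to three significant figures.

Convert to cm: f_obj = 15 mm = 1.5 cm; d_o = 15.60 mm = 1.56 cm.
Objective: 1/d_i = 1/f_obj - 1/d_o = 1/1.5 - 1/1.56 = 0.02564 cm^-1, so d_i = 39.000 cm.
m_obj = -d_i/d_o = -39.000/1.56 = -25.000.
Eyepiece angular magnification (image at near point): M_eye = 1 + D/f_e = 1 + 30/3 = 11.000.
Overall M = m_obj x M_eye = (-25.000)(11.000) = -275.00.

-275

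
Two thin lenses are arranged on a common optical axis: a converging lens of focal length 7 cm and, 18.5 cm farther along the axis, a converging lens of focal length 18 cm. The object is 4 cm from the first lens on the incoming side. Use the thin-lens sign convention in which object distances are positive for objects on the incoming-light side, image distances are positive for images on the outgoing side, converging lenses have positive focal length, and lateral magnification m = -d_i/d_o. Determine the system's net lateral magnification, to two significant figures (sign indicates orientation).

Applying the thin-lens equation to the first lens, 1/7 = 1/4 + 1/d_i1, which gives d_i1 = -9.333 cm.
Its lateral magnification is m_1 = -d_i1/d_o1 = -(-9.333)/4 = 2.3333.
The intermediate image is virtual, 9.333 cm to the left of lens 1, so d_o2 = L - d_i1 = 18.5 - (-9.333) = 27.833 cm.
Applying the thin-lens equation again with f_2 = 18 cm and d_o2 = 27.833 cm gives d_i2 = 50.949 cm.
m_2 = -(50.949)/(27.833) = -1.8305.
Overall magnification: m = m_1 m_2 = -4.2712.

-4.3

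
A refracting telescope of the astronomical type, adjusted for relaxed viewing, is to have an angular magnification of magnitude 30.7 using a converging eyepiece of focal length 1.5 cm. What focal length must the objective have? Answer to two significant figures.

|M| = f_obj/|f_eye|, so f_obj = |M| x |f_eye| = 30.7 x 1.5 = 46.050 cm.

46 cm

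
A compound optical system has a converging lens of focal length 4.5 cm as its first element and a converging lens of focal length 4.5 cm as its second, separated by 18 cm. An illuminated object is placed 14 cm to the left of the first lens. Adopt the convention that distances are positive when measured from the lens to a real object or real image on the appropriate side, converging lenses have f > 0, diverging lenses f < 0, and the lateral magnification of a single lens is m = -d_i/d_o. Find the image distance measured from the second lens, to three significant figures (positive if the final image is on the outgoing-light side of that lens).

7.45 cm

Applying the thin-lens equation to the first lens, 1/4.5 = 1/14 + 1/d_i1, which gives d_i1 = 6.632 cm.
The intermediate image is 6.632 cm to the right of lens 1, so d_o2 = L - d_i1 = 18 - 6.632 = 11.368 cm.
Applying the thin-lens equation again with f_2 = 4.5 cm and d_o2 = 11.368 cm gives d_i2 = 7.448 cm.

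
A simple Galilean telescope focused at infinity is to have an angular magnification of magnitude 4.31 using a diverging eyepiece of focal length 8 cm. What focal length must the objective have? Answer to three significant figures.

|M| = f_obj/|f_eye|, so f_obj = |M| x |f_eye| = 4.31 x 8 = 34.480 cm.

34.5 cm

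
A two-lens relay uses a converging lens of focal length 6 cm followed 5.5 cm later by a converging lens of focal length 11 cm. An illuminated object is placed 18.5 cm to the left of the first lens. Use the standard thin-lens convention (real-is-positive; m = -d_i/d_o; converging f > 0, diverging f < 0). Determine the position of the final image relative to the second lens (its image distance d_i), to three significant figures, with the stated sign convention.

2.59 cm

First lens: d_i1 = 1/(1/6 - 1/18.5) = 8.880 cm.
This image would form 8.880 cm past lens 1, i.e. 3.380 cm beyond lens 2, so it is a virtual object for lens 2: d_o2 = 5.5 - 8.880 = -3.380 cm.
Second lens: d_i2 = 1/(1/11 - 1/(-3.380)) = 2.586 cm.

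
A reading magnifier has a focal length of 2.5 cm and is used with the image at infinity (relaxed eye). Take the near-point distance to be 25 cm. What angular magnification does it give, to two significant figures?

10

M = D/f = 25/2.5 = 10.000.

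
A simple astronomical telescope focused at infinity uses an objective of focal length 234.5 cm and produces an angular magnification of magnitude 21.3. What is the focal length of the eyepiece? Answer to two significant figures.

|M| = f_obj/f_eye, so f_eye = f_obj/|M| = 234.5/21.3 = 11.009 cm.

11 cm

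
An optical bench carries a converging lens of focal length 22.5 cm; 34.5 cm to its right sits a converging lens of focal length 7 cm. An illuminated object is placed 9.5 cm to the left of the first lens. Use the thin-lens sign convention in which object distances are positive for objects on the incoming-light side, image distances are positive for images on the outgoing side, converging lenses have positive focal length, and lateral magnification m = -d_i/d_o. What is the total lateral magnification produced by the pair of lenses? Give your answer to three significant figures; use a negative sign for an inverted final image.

-0.276

First lens: d_i1 = 1/(1/22.5 - 1/9.5) = -16.442 cm.
m_1 = -(-16.442)/9.5 = 1.7308.
The intermediate image is virtual, 16.442 cm to the left of lens 1, so d_o2 = L - d_i1 = 34.5 - (-16.442) = 50.942 cm.
Second lens: d_i2 = 1/(1/7 - 1/(50.942)) = 8.115 cm.
m_2 = -(8.115)/(50.942) = -0.1593.
Overall magnification: m = m_1 m_2 = -0.2757.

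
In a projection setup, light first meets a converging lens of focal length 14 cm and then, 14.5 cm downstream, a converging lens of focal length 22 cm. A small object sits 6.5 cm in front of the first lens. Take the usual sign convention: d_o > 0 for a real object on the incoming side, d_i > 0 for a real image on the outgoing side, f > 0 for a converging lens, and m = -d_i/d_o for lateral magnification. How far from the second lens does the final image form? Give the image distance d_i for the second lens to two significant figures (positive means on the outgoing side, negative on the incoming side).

Lens 1: 1/d_i1 = 1/f_1 - 1/d_o1 = 1/14 - 1/6.5 = -0.08242 cm^-1, so d_i1 = -12.133 cm.
The intermediate image is virtual, 12.133 cm to the left of lens 1, so d_o2 = L - d_i1 = 14.5 - (-12.133) = 26.633 cm.
Lens 2: 1/d_i2 = 1/f_2 - 1/d_o2 = 1/22 - 1/(26.633) = 0.00791 cm^-1, so d_i2 = 126.460 cm.

130 cm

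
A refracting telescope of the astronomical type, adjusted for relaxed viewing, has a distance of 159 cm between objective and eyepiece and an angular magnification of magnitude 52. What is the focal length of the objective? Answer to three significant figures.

156 cm

In normal adjustment the tube length equals f_obj + f_eye and |M| = f_obj/f_eye.
So f_obj = 52 f_eye and 52 f_eye + f_eye = 159 cm, giving f_eye = 159/53 = 3.000 cm and f_obj = 156.000 cm.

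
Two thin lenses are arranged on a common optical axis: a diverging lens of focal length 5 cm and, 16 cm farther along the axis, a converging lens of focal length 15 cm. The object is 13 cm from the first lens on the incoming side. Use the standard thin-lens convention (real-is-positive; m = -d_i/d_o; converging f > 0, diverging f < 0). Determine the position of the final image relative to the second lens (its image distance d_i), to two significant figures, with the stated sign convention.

Lens 1: 1/d_i1 = 1/f_1 - 1/d_o1 = 1/(-5) - 1/13 = -0.27692 cm^-1, so d_i1 = -3.611 cm.
With d_i1 < 0 the first image is virtual and lies on the object side; the object distance for lens 2 is d_o2 = 16 - (-3.611) = 19.611 cm.
Lens 2: 1/d_i2 = 1/f_2 - 1/d_o2 = 1/15 - 1/(19.611) = 0.01568 cm^-1, so d_i2 = 63.795 cm.

64 cm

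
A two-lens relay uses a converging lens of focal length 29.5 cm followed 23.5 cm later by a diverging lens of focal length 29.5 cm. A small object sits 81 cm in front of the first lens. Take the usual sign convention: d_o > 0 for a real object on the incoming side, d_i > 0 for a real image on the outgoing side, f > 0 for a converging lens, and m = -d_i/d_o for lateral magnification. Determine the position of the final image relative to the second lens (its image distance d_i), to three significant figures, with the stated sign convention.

102 cm

First lens: d_i1 = 1/(1/29.5 - 1/81) = 46.398 cm.
Since 46.398 cm > 23.5 cm, the first image lies past the second lens and serves as a virtual object: d_o2 = L - d_i1 = -22.898 cm.
Second lens: d_i2 = 1/(1/(-29.5) - 1/(-22.898)) = 102.317 cm.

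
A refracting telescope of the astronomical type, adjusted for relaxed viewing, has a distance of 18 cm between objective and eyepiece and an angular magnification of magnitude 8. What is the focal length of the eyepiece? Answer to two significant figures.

In normal adjustment the tube length equals f_obj + f_eye and |M| = f_obj/f_eye.
So f_obj = 8 f_eye and 8 f_eye + f_eye = 18 cm, giving f_eye = 18/9 = 2.000 cm and f_obj = 16.000 cm.

2.0 cm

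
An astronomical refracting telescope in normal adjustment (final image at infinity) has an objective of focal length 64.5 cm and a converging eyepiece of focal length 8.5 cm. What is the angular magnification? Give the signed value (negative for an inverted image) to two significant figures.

M = -f_obj/f_eye = -64.5/(8.5) = -7.588.

-7.6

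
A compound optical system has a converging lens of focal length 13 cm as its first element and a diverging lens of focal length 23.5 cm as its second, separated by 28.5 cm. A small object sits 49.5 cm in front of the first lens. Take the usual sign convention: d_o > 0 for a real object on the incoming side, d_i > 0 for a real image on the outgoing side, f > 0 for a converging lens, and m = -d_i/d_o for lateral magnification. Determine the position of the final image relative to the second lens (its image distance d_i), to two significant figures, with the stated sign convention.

Lens 1: 1/d_i1 = 1/f_1 - 1/d_o1 = 1/13 - 1/49.5 = 0.05672 cm^-1, so d_i1 = 17.630 cm.
The intermediate image is 17.630 cm to the right of lens 1, so d_o2 = L - d_i1 = 28.5 - 17.630 = 10.870 cm.
Lens 2: 1/d_i2 = 1/f_2 - 1/d_o2 = 1/(-23.5) - 1/(10.870) = -0.13455 cm^-1, so d_i2 = -7.432 cm.

-7.4 cm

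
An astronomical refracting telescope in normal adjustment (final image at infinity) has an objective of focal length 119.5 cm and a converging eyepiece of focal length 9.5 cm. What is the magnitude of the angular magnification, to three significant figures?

|M| = f_obj/|f_eye| = 119.5/9.5 = 12.579.

12.6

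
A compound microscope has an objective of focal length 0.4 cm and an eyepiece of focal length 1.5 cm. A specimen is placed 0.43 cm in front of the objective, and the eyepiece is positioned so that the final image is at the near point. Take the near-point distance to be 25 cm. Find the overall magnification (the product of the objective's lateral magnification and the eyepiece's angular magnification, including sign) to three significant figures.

Objective: 1/d_i = 1/f_obj - 1/d_o = 1/0.4 - 1/0.43 = 0.17442 cm^-1, so d_i = 5.733 cm.
m_obj = -d_i/d_o = -5.733/0.43 = -13.333.
Eyepiece angular magnification (image at near point): M_eye = 1 + D/f_e = 1 + 25/1.5 = 17.667.
Overall M = m_obj x M_eye = (-13.333)(17.667) = -235.56.

-236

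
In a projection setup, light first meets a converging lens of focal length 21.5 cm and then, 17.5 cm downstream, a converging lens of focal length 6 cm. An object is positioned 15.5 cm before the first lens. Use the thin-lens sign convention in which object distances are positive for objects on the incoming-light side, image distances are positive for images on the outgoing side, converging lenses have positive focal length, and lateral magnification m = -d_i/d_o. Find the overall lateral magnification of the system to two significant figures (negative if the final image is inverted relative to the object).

-0.32

Applying the thin-lens equation to the first lens, 1/21.5 = 1/15.5 + 1/d_i1, which gives d_i1 = -55.542 cm.
Its lateral magnification is m_1 = -d_i1/d_o1 = -(-55.542)/15.5 = 3.5833.
With d_i1 < 0 the first image is virtual and lies on the object side; the object distance for lens 2 is d_o2 = 17.5 - (-55.542) = 73.042 cm.
Applying the thin-lens equation again with f_2 = 6 cm and d_o2 = 73.042 cm gives d_i2 = 6.537 cm.
m_2 = -(6.537)/(73.042) = -0.0895.
The system's lateral magnification is m_1 m_2 = (3.5833)(-0.0895) = -0.3207.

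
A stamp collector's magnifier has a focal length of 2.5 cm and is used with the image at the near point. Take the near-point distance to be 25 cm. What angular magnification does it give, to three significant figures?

M = 1 + D/f = 1 + 25/2.5 = 11.000.

11.0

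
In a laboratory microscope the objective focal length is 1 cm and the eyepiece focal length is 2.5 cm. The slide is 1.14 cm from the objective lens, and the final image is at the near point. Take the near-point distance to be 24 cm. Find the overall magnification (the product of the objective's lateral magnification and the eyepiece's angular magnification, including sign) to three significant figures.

-75.7

Objective: 1/d_i = 1/f_obj - 1/d_o = 1/1 - 1/1.14 = 0.12281 cm^-1, so d_i = 8.143 cm.
m_obj = -d_i/d_o = -8.143/1.14 = -7.143.
Eyepiece angular magnification (image at near point): M_eye = 1 + D/f_e = 1 + 24/2.5 = 10.600.
Overall M = m_obj x M_eye = (-7.143)(10.600) = -75.71.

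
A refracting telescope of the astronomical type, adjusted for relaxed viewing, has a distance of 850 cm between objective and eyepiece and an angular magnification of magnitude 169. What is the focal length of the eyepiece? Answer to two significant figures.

5.0 cm

In normal adjustment the tube length equals f_obj + f_eye and |M| = f_obj/f_eye.
So f_obj = 169 f_eye and 169 f_eye + f_eye = 850 cm, giving f_eye = 850/170 = 5.000 cm and f_obj = 845.000 cm.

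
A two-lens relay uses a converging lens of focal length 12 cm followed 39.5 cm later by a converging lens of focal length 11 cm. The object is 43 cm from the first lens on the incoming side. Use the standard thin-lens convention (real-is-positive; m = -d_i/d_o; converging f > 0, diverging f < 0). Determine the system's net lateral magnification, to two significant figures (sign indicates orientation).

Applying the thin-lens equation to the first lens, 1/12 = 1/43 + 1/d_i1, which gives d_i1 = 16.645 cm.
Its lateral magnification is m_1 = -d_i1/d_o1 = -(16.645)/43 = -0.3871.
That image sits 22.855 cm in front of the second lens, so d_o2 = 22.855 cm.
Applying the thin-lens equation again with f_2 = 11 cm and d_o2 = 22.855 cm gives d_i2 = 21.207 cm.
m_2 = -(21.207)/(22.855) = -0.9279.
The system's lateral magnification is m_1 m_2 = (-0.3871)(-0.9279) = 0.3592.

0.36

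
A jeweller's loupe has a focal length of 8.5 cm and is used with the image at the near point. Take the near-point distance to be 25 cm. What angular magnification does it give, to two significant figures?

3.9

M = 1 + D/f = 1 + 25/8.5 = 3.941.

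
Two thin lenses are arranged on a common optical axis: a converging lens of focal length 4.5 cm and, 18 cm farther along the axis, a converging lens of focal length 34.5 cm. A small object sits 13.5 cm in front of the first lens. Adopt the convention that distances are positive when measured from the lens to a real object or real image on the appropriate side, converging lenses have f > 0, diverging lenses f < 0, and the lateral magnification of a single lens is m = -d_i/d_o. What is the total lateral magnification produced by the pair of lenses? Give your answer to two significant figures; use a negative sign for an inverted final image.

-0.74

Applying the thin-lens equation to the first lens, 1/4.5 = 1/13.5 + 1/d_i1, which gives d_i1 = 6.750 cm.
Its lateral magnification is m_1 = -d_i1/d_o1 = -(6.750)/13.5 = -0.5000.
That image sits 11.250 cm in front of the second lens, so d_o2 = 11.250 cm.
Applying the thin-lens equation again with f_2 = 34.5 cm and d_o2 = 11.250 cm gives d_i2 = -16.694 cm.
m_2 = -(-16.694)/(11.250) = 1.4839.
Overall magnification: m = m_1 m_2 = -0.7419.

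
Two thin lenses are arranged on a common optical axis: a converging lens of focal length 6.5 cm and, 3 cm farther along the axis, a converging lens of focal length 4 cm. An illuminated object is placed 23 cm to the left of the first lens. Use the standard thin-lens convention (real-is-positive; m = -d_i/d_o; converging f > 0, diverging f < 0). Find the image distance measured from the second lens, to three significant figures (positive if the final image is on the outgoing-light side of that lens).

2.41 cm

Lens 1: 1/d_i1 = 1/f_1 - 1/d_o1 = 1/6.5 - 1/23 = 0.11037 cm^-1, so d_i1 = 9.061 cm.
This image would form 9.061 cm past lens 1, i.e. 6.061 cm beyond lens 2, so it is a virtual object for lens 2: d_o2 = 3 - 9.061 = -6.061 cm.
Lens 2: 1/d_i2 = 1/f_2 - 1/d_o2 = 1/4 - 1/(-6.061) = 0.41500 cm^-1, so d_i2 = 2.410 cm.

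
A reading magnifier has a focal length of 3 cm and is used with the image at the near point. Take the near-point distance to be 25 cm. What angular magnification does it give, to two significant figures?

M = 1 + D/f = 1 + 25/3 = 9.333.

9.3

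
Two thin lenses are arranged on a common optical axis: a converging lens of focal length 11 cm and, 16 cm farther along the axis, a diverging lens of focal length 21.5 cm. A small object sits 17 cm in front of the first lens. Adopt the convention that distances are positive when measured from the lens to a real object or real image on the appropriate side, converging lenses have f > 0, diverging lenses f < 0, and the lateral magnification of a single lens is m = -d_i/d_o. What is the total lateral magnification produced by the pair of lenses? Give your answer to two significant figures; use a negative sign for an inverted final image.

-6.2

Applying the thin-lens equation to the first lens, 1/11 = 1/17 + 1/d_i1, which gives d_i1 = 31.167 cm.
Its lateral magnification is m_1 = -d_i1/d_o1 = -(31.167)/17 = -1.8333.
Since 31.167 cm > 16 cm, the first image lies past the second lens and serves as a virtual object: d_o2 = L - d_i1 = -15.167 cm.
Applying the thin-lens equation again with f_2 = -21.5 cm and d_o2 = -15.167 cm gives d_i2 = 51.487 cm.
m_2 = -(51.487)/(-15.167) = 3.3947.
Total m = m_1 x m_2 = (-1.8333)(3.3947) = -6.2237.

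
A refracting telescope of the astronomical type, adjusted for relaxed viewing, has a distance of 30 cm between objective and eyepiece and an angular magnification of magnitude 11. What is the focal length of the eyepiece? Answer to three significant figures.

In normal adjustment the tube length equals f_obj + f_eye and |M| = f_obj/f_eye.
So f_obj = 11 f_eye and 11 f_eye + f_eye = 30 cm, giving f_eye = 30/12 = 2.500 cm and f_obj = 27.500 cm.

2.50 cm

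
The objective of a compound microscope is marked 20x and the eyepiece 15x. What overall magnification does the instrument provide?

The overall magnification of a compound microscope is the product of the objective and eyepiece magnifications:
M = M_obj x M_eye = 20 x 15 = 300.

300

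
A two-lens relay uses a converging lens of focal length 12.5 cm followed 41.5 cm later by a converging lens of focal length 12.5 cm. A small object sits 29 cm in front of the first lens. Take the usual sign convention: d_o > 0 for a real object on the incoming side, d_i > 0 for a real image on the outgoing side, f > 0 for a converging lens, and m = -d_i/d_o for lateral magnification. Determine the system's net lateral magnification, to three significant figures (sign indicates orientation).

Lens 1: 1/d_i1 = 1/f_1 - 1/d_o1 = 1/12.5 - 1/29 = 0.04552 cm^-1, so d_i1 = 21.970 cm.
m_1 = -(21.970)/29 = -0.7576.
The intermediate image is 21.970 cm to the right of lens 1, so d_o2 = L - d_i1 = 41.5 - 21.970 = 19.530 cm.
Lens 2: 1/d_i2 = 1/f_2 - 1/d_o2 = 1/12.5 - 1/(19.530) = 0.02880 cm^-1, so d_i2 = 34.725 cm.
m_2 = -(34.725)/(19.530) = -1.7780.
Overall magnification: m = m_1 m_2 = 1.3470.

1.35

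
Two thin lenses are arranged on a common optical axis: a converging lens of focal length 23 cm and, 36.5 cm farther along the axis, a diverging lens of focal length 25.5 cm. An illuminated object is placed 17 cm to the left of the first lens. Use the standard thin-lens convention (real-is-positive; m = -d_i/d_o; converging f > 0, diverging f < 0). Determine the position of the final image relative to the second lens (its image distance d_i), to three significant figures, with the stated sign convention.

-20.4 cm

First lens: d_i1 = 1/(1/23 - 1/17) = -65.167 cm.
With d_i1 < 0 the first image is virtual and lies on the object side; the object distance for lens 2 is d_o2 = 36.5 - (-65.167) = 101.667 cm.
Second lens: d_i2 = 1/(1/(-25.5) - 1/(101.667)) = -20.387 cm.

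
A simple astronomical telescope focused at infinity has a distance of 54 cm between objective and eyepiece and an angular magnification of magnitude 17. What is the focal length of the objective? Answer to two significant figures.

51 cm

In normal adjustment the tube length equals f_obj + f_eye and |M| = f_obj/f_eye.
So f_obj = 17 f_eye and 17 f_eye + f_eye = 54 cm, giving f_eye = 54/18 = 3.000 cm and f_obj = 51.000 cm.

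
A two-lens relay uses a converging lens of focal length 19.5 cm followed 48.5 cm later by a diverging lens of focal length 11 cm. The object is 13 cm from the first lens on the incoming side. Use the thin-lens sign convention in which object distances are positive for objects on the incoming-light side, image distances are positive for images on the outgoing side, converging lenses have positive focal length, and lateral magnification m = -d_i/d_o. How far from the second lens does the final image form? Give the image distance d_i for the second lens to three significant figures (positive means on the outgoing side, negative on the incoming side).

-9.77 cm

First lens: d_i1 = 1/(1/19.5 - 1/13) = -39.000 cm.
The intermediate image is virtual, 39.000 cm to the left of lens 1, so d_o2 = L - d_i1 = 48.5 - (-39.000) = 87.500 cm.
Second lens: d_i2 = 1/(1/(-11) - 1/(87.500)) = -9.772 cm.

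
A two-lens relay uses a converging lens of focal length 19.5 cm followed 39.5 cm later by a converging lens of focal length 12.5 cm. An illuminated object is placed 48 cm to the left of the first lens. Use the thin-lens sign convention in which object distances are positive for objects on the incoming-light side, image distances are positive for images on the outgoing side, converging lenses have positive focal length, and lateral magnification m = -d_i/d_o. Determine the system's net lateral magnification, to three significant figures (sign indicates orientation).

-1.46

First lens: d_i1 = 1/(1/19.5 - 1/48) = 32.842 cm.
m_1 = -(32.842)/48 = -0.6842.
The intermediate image is 32.842 cm to the right of lens 1, so d_o2 = L - d_i1 = 39.5 - 32.842 = 6.658 cm.
Second lens: d_i2 = 1/(1/12.5 - 1/(6.658)) = -14.245 cm.
m_2 = -(-14.245)/(6.658) = 2.1396.
Overall magnification: m = m_1 m_2 = -1.4640.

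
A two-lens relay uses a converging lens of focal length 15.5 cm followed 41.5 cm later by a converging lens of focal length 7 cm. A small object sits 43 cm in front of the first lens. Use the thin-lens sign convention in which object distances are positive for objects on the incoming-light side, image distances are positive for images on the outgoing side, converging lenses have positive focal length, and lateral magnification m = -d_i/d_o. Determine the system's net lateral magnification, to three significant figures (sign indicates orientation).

First lens: d_i1 = 1/(1/15.5 - 1/43) = 24.236 cm.
m_1 = -(24.236)/43 = -0.5636.
That image sits 17.264 cm in front of the second lens, so d_o2 = 17.264 cm.
Second lens: d_i2 = 1/(1/7 - 1/(17.264)) = 11.774 cm.
m_2 = -(11.774)/(17.264) = -0.6820.
Overall magnification: m = m_1 m_2 = 0.3844.

0.384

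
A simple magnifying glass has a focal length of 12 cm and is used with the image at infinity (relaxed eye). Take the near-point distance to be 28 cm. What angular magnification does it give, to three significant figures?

2.33

M = D/f = 28/12 = 2.333.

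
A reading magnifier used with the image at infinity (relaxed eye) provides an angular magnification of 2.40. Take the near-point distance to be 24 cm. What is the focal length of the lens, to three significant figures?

10.0 cm

For the image at infinity, M = D/f.
f = D/M = 24/2.4 = 10.000 cm.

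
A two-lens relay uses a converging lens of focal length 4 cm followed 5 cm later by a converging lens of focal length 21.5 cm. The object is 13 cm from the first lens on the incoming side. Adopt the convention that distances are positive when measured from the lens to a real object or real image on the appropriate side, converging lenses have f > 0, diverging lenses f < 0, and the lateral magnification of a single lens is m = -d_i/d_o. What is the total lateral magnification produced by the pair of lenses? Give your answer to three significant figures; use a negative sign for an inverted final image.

-0.429

First lens: d_i1 = 1/(1/4 - 1/13) = 5.778 cm.
m_1 = -(5.778)/13 = -0.4444.
This image would form 5.778 cm past lens 1, i.e. 0.778 cm beyond lens 2, so it is a virtual object for lens 2: d_o2 = 5 - 5.778 = -0.778 cm.
Second lens: d_i2 = 1/(1/21.5 - 1/(-0.778)) = 0.751 cm.
m_2 = -(0.751)/(-0.778) = 0.9651.
Total m = m_1 x m_2 = (-0.4444)(0.9651) = -0.4289.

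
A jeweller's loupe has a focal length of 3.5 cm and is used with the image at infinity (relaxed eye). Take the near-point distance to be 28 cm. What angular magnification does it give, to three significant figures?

M = D/f = 28/3.5 = 8.000.

8.00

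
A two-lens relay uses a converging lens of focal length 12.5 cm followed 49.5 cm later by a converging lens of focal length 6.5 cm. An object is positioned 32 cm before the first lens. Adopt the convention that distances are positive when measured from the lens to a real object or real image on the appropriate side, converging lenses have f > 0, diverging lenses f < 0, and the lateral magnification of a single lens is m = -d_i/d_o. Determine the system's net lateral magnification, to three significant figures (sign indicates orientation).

0.185

Lens 1: 1/d_i1 = 1/f_1 - 1/d_o1 = 1/12.5 - 1/32 = 0.04875 cm^-1, so d_i1 = 20.513 cm.
m_1 = -(20.513)/32 = -0.6410.
That image sits 28.987 cm in front of the second lens, so d_o2 = 28.987 cm.
Lens 2: 1/d_i2 = 1/f_2 - 1/d_o2 = 1/6.5 - 1/(28.987) = 0.11935 cm^-1, so d_i2 = 8.379 cm.
m_2 = -(8.379)/(28.987) = -0.2891.
Total m = m_1 x m_2 = (-0.6410)(-0.2891) = 0.1853.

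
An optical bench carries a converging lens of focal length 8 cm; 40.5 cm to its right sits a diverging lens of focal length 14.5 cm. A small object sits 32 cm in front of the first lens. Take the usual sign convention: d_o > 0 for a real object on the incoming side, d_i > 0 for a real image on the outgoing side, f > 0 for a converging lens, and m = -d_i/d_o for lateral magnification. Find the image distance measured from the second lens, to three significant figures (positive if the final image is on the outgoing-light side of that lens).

First lens: d_i1 = 1/(1/8 - 1/32) = 10.667 cm.
The intermediate image is 10.667 cm to the right of lens 1, so d_o2 = L - d_i1 = 40.5 - 10.667 = 29.833 cm.
Second lens: d_i2 = 1/(1/(-14.5) - 1/(29.833)) = -9.758 cm.

-9.76 cm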